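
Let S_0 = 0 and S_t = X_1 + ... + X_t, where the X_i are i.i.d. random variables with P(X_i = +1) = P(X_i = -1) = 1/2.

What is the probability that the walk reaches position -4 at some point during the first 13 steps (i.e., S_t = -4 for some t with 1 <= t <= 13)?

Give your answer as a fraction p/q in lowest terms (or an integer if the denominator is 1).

Answer: 1093/4096

Derivation:
Count via complement. Let g(t,s) = #length-t paths at position s with S_1..S_t all ≠ -4.
g(t,s) = g(t-1,s-1) + g(t-1,s+1) for s ≠ -4; g(t,-4) = 0.
t=0: g(0,0)=1
t=1: g(1,-1)=1 g(1,1)=1
t=2: g(2,-2)=1 g(2,0)=2 g(2,2)=1
t=3: g(3,-3)=1 g(3,-1)=3 g(3,1)=3 g(3,3)=1
t=4: g(4,-2)=4 g(4,0)=6 g(4,2)=4 g(4,4)=1
t=5: g(5,-3)=4 g(5,-1)=10 g(5,1)=10 g(5,3)=5 g(5,5)=1
t=6: g(6,-2)=14 g(6,0)=20 g(6,2)=15 g(6,4)=6 g(6,6)=1
t=7: g(7,-3)=14 g(7,-1)=34 g(7,1)=35 g(7,3)=21 g(7,5)=7 g(7,7)=1
t=8: g(8,-2)=48 g(8,0)=69 g(8,2)=56 g(8,4)=28 g(8,6)=8 g(8,8)=1
t=9: g(9,-3)=48 g(9,-1)=117 g(9,1)=125 g(9,3)=84 g(9,5)=36 g(9,7)=9 g(9,9)=1
t=10: g(10,-2)=165 g(10,0)=242 g(10,2)=209 g(10,4)=120 g(10,6)=45 g(10,8)=10 g(10,10)=1
t=11: g(11,-3)=165 g(11,-1)=407 g(11,1)=451 g(11,3)=329 g(11,5)=165 g(11,7)=55 g(11,9)=11 g(11,11)=1
t=12: g(12,-2)=572 g(12,0)=858 g(12,2)=780 g(12,4)=494 g(12,6)=220 g(12,8)=66 g(12,10)=12 g(12,12)=1
t=13: g(13,-3)=572 g(13,-1)=1430 g(13,1)=1638 g(13,3)=1274 g(13,5)=714 g(13,7)=286 g(13,9)=78 g(13,11)=13 g(13,13)=1
Paths never hitting -4: Σ_s g(13,s) = 6006
Paths hitting -4: 2^13 - 6006 = 2186
P = 2186/8192 = 1093/4096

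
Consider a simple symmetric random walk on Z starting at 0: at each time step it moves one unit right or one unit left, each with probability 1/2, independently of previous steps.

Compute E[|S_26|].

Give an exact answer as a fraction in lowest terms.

S_26 takes values m ≡ 0 (mod 2) with |m| ≤ 26; P(S_26=m) = C(26,(26+m)/2)/2^26.
Total paths: 2^26 = 67108864
Distribution: P(S=-26)=1/67108864, P(S=-24)=26/67108864, P(S=-22)=325/67108864, P(S=-20)=2600/67108864, P(S=-18)=14950/67108864, P(S=-16)=65780/67108864, P(S=-14)=230230/67108864, P(S=-12)=657800/67108864, P(S=-10)=1562275/67108864, P(S=-8)=3124550/67108864, P(S=-6)=5311735/67108864, P(S=-4)=7726160/67108864, P(S=-2)=9657700/67108864, P(S=0)=10400600/67108864, P(S=2)=9657700/67108864, P(S=4)=7726160/67108864, P(S=6)=5311735/67108864, P(S=8)=3124550/67108864, P(S=10)=1562275/67108864, P(S=12)=657800/67108864, P(S=14)=230230/67108864, P(S=16)=65780/67108864, P(S=18)=14950/67108864, P(S=20)=2600/67108864, P(S=22)=325/67108864, P(S=24)=26/67108864, P(S=26)=1/67108864
E[|S_26|] = Σ_m |m|·P(S_26=m) = 270415600/67108864 = 16900975/4194304

Answer: 16900975/4194304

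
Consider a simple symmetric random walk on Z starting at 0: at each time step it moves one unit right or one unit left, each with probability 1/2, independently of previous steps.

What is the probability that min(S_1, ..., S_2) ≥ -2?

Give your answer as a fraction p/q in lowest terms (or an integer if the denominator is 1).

Answer: 1

Derivation:
Let f(t,s) = #length-t paths at position s with S_1..S_t all ≥ -2.
f(t,s) = f(t-1,s-1) + f(t-1,s+1) for s ≥ -2; f(t,s) = 0 for s < -2.
t=0: f(0,0)=1
t=1: f(1,-1)=1 f(1,1)=1
t=2: f(2,-2)=1 f(2,0)=2 f(2,2)=1
Σ_s f(2,s) = 4
P = 4/4 = 1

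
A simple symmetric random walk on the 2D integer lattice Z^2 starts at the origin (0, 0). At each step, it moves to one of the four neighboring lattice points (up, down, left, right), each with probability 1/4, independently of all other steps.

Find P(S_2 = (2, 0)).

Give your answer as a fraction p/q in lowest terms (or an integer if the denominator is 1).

Answer: 1/16

Derivation:
Let h be the number of horizontal steps (so 2-h are vertical). To end at (2,0) need (h+2)/2 right-steps and ((2-h)+0)/2 up-steps.
Sum over h with 2 ≤ h ≤ 2, h ≡ 0 (mod 2), 2-h ≡ 0 (mod 2):
h=2: C(2,2)·C(2,2)·C(0,0) = 1·1·1 = 1
Total favorable: 1
Total paths: 4^2 = 16
P = 1/16 = 1/16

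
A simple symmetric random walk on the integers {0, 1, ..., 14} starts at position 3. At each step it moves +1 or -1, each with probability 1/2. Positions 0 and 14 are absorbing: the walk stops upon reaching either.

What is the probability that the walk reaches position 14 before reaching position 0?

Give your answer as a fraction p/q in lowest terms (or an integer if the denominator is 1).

Answer: 3/14

Derivation:
Symmetric walk (p = 1/2): the harmonic-function argument gives P(hit 14 before 0 | start at 3) = a/N.
P = 3/14 = 3/14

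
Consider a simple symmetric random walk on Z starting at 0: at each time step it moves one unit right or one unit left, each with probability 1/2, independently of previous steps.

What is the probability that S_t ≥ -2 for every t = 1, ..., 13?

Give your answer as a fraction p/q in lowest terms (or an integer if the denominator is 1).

Let f(t,s) = #length-t paths at position s with S_1..S_t all ≥ -2.
f(t,s) = f(t-1,s-1) + f(t-1,s+1) for s ≥ -2; f(t,s) = 0 for s < -2.
t=0: f(0,0)=1
t=1: f(1,-1)=1 f(1,1)=1
t=2: f(2,-2)=1 f(2,0)=2 f(2,2)=1
t=3: f(3,-1)=3 f(3,1)=3 f(3,3)=1
t=4: f(4,-2)=3 f(4,0)=6 f(4,2)=4 f(4,4)=1
t=5: f(5,-1)=9 f(5,1)=10 f(5,3)=5 f(5,5)=1
t=6: f(6,-2)=9 f(6,0)=19 f(6,2)=15 f(6,4)=6 f(6,6)=1
t=7: f(7,-1)=28 f(7,1)=34 f(7,3)=21 f(7,5)=7 f(7,7)=1
t=8: f(8,-2)=28 f(8,0)=62 f(8,2)=55 f(8,4)=28 f(8,6)=8 f(8,8)=1
t=9: f(9,-1)=90 f(9,1)=117 f(9,3)=83 f(9,5)=36 f(9,7)=9 f(9,9)=1
t=10: f(10,-2)=90 f(10,0)=207 f(10,2)=200 f(10,4)=119 f(10,6)=45 f(10,8)=10 f(10,10)=1
t=11: f(11,-1)=297 f(11,1)=407 f(11,3)=319 f(11,5)=164 f(11,7)=55 f(11,9)=11 f(11,11)=1
t=12: f(12,-2)=297 f(12,0)=704 f(12,2)=726 f(12,4)=483 f(12,6)=219 f(12,8)=66 f(12,10)=12 f(12,12)=1
t=13: f(13,-1)=1001 f(13,1)=1430 f(13,3)=1209 f(13,5)=702 f(13,7)=285 f(13,9)=78 f(13,11)=13 f(13,13)=1
Σ_s f(13,s) = 4719
P = 4719/8192 = 4719/8192

Answer: 4719/8192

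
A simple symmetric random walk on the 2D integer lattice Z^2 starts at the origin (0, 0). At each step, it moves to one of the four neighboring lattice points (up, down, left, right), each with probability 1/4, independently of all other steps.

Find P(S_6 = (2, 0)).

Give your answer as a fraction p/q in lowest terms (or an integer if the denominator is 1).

Answer: 225/4096

Derivation:
Let h be the number of horizontal steps (so 6-h are vertical). To end at (2,0) need (h+2)/2 right-steps and ((6-h)+0)/2 up-steps.
Sum over h with 2 ≤ h ≤ 6, h ≡ 0 (mod 2), 6-h ≡ 0 (mod 2):
h=2: C(6,2)·C(2,2)·C(4,2) = 15·1·6 = 90
h=4: C(6,4)·C(4,3)·C(2,1) = 15·4·2 = 120
h=6: C(6,6)·C(6,4)·C(0,0) = 1·15·1 = 15
Total favorable: 225
Total paths: 4^6 = 4096
P = 225/4096 = 225/4096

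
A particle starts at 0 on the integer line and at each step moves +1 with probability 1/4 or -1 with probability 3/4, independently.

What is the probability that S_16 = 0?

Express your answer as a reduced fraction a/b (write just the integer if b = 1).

To be at 0 after 16 steps: need exactly 8 steps of +1 and 8 of -1.
Number of such sequences: C(16,8) = 12870
Each has probability (1/4)^8 · (3/4)^8 = 6561/4294967296
P = 12870 · 6561/4294967296 = 42220035/2147483648

Answer: 42220035/2147483648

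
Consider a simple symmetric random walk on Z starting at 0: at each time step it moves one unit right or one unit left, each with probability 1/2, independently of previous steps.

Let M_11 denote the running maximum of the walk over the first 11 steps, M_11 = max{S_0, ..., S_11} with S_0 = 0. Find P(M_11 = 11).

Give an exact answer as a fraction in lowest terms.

Answer: 1/2048

Derivation:
Let M_11 = max(S_0,...,S_11). Use the reflection principle: for j ≥ 1, #{paths with M_11 ≥ j} = #{S_11 ≥ j} + #{S_11 ≥ j+1}.
By reflection, #{M_11 ≥ 11} = #{S_11 ≥ 11} + #{S_11 ≥ 12} = 1 + 0 = 1.
#{M_11 ≥ 12} = #{S_11 ≥ 12} + #{S_11 ≥ 13} = 0 + 0 = 0.
#{M_11 = 11} = 1 - 0 = 1.
P(M_11 = 11) = 1/2048 = 1/2048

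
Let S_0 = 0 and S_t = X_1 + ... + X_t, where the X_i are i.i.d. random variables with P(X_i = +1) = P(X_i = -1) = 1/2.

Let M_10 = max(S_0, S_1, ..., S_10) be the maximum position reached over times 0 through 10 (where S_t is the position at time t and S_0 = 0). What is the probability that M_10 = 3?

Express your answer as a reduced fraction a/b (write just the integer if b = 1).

Let M_10 = max(S_0,...,S_10). Use the reflection principle: for j ≥ 1, #{paths with M_10 ≥ j} = #{S_10 ≥ j} + #{S_10 ≥ j+1}.
By reflection, #{M_10 ≥ 3} = #{S_10 ≥ 3} + #{S_10 ≥ 4} = 176 + 176 = 352.
#{M_10 ≥ 4} = #{S_10 ≥ 4} + #{S_10 ≥ 5} = 176 + 56 = 232.
#{M_10 = 3} = 352 - 232 = 120.
P(M_10 = 3) = 120/1024 = 15/128

Answer: 15/128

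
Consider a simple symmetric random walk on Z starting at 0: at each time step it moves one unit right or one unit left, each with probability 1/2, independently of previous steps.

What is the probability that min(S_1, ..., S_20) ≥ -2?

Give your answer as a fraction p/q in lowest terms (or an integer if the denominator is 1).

Let f(t,s) = #length-t paths at position s with S_1..S_t all ≥ -2.
f(t,s) = f(t-1,s-1) + f(t-1,s+1) for s ≥ -2; f(t,s) = 0 for s < -2.
t=0: f(0,0)=1
t=1: f(1,-1)=1 f(1,1)=1
t=2: f(2,-2)=1 f(2,0)=2 f(2,2)=1
t=3: f(3,-1)=3 f(3,1)=3 f(3,3)=1
t=4: f(4,-2)=3 f(4,0)=6 f(4,2)=4 f(4,4)=1
t=5: f(5,-1)=9 f(5,1)=10 f(5,3)=5 f(5,5)=1
t=6: f(6,-2)=9 f(6,0)=19 f(6,2)=15 f(6,4)=6 f(6,6)=1
t=7: f(7,-1)=28 f(7,1)=34 f(7,3)=21 f(7,5)=7 f(7,7)=1
t=8: f(8,-2)=28 f(8,0)=62 f(8,2)=55 f(8,4)=28 f(8,6)=8 f(8,8)=1
t=9: f(9,-1)=90 f(9,1)=117 f(9,3)=83 f(9,5)=36 f(9,7)=9 f(9,9)=1
t=10: f(10,-2)=90 f(10,0)=207 f(10,2)=200 f(10,4)=119 f(10,6)=45 f(10,8)=10 f(10,10)=1
t=11: f(11,-1)=297 f(11,1)=407 f(11,3)=319 f(11,5)=164 f(11,7)=55 f(11,9)=11 f(11,11)=1
t=12: f(12,-2)=297 f(12,0)=704 f(12,2)=726 f(12,4)=483 f(12,6)=219 f(12,8)=66 f(12,10)=12 f(12,12)=1
t=13: f(13,-1)=1001 f(13,1)=1430 f(13,3)=1209 f(13,5)=702 f(13,7)=285 f(13,9)=78 f(13,11)=13 f(13,13)=1
t=14: f(14,-2)=1001 f(14,0)=2431 f(14,2)=2639 f(14,4)=1911 f(14,6)=987 f(14,8)=363 f(14,10)=91 f(14,12)=14 f(14,14)=1
t=15: f(15,-1)=3432 f(15,1)=5070 f(15,3)=4550 f(15,5)=2898 f(15,7)=1350 f(15,9)=454 f(15,11)=105 f(15,13)=15 f(15,15)=1
t=16: f(16,-2)=3432 f(16,0)=8502 f(16,2)=9620 f(16,4)=7448 f(16,6)=4248 f(16,8)=1804 f(16,10)=559 f(16,12)=120 f(16,14)=16 f(16,16)=1
t=17: f(17,-1)=11934 f(17,1)=18122 f(17,3)=17068 f(17,5)=11696 f(17,7)=6052 f(17,9)=2363 f(17,11)=679 f(17,13)=136 f(17,15)=17 f(17,17)=1
t=18: f(18,-2)=11934 f(18,0)=30056 f(18,2)=35190 f(18,4)=28764 f(18,6)=17748 f(18,8)=8415 f(18,10)=3042 f(18,12)=815 f(18,14)=153 f(18,16)=18 f(18,18)=1
t=19: f(19,-1)=41990 f(19,1)=65246 f(19,3)=63954 f(19,5)=46512 f(19,7)=26163 f(19,9)=11457 f(19,11)=3857 f(19,13)=968 f(19,15)=171 f(19,17)=19 f(19,19)=1
t=20: f(20,-2)=41990 f(20,0)=107236 f(20,2)=129200 f(20,4)=110466 f(20,6)=72675 f(20,8)=37620 f(20,10)=15314 f(20,12)=4825 f(20,14)=1139 f(20,16)=190 f(20,18)=20 f(20,20)=1
Σ_s f(20,s) = 520676
P = 520676/1048576 = 130169/262144

Answer: 130169/262144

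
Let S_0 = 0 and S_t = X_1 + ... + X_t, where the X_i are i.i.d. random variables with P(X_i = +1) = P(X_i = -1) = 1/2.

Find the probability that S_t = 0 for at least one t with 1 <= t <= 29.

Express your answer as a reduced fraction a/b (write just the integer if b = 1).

Count via complement. Let g(t,s) = #length-t paths at position s with S_1..S_t all ≠ 0.
g(t,s) = g(t-1,s-1) + g(t-1,s+1) for s ≠ 0; g(t,0) = 0.
t=0: g(0,0)=1
t=1: g(1,-1)=1 g(1,1)=1
t=2: g(2,-2)=1 g(2,2)=1
t=3: g(3,-3)=1 g(3,-1)=1 g(3,1)=1 g(3,3)=1
t=4: g(4,-4)=1 g(4,-2)=2 g(4,2)=2 g(4,4)=1
t=5: g(5,-5)=1 g(5,-3)=3 g(5,-1)=2 g(5,1)=2 g(5,3)=3 g(5,5)=1
t=6: g(6,-6)=1 g(6,-4)=4 g(6,-2)=5 g(6,2)=5 g(6,4)=4 g(6,6)=1
t=7: g(7,-7)=1 g(7,-5)=5 g(7,-3)=9 g(7,-1)=5 g(7,1)=5 g(7,3)=9 g(7,5)=5 g(7,7)=1
t=8: g(8,-8)=1 g(8,-6)=6 g(8,-4)=14 g(8,-2)=14 g(8,2)=14 g(8,4)=14 g(8,6)=6 g(8,8)=1
t=9: g(9,-9)=1 g(9,-7)=7 g(9,-5)=20 g(9,-3)=28 g(9,-1)=14 g(9,1)=14 g(9,3)=28 g(9,5)=20 g(9,7)=7 g(9,9)=1
t=10: g(10,-10)=1 g(10,-8)=8 g(10,-6)=27 g(10,-4)=48 g(10,-2)=42 g(10,2)=42 g(10,4)=48 g(10,6)=27 g(10,8)=8 g(10,10)=1
t=11: g(11,-11)=1 g(11,-9)=9 g(11,-7)=35 g(11,-5)=75 g(11,-3)=90 g(11,-1)=42 g(11,1)=42 g(11,3)=90 g(11,5)=75 g(11,7)=35 g(11,9)=9 g(11,11)=1
t=12: g(12,-12)=1 g(12,-10)=10 g(12,-8)=44 g(12,-6)=110 g(12,-4)=165 g(12,-2)=132 g(12,2)=132 g(12,4)=165 g(12,6)=110 g(12,8)=44 g(12,10)=10 g(12,12)=1
t=13: g(13,-13)=1 g(13,-11)=11 g(13,-9)=54 g(13,-7)=154 g(13,-5)=275 g(13,-3)=297 g(13,-1)=132 g(13,1)=132 g(13,3)=297 g(13,5)=275 g(13,7)=154 g(13,9)=54 g(13,11)=11 g(13,13)=1
t=14: g(14,-14)=1 g(14,-12)=12 g(14,-10)=65 g(14,-8)=208 g(14,-6)=429 g(14,-4)=572 g(14,-2)=429 g(14,2)=429 g(14,4)=572 g(14,6)=429 g(14,8)=208 g(14,10)=65 g(14,12)=12 g(14,14)=1
t=15: g(15,-15)=1 g(15,-13)=13 g(15,-11)=77 g(15,-9)=273 g(15,-7)=637 g(15,-5)=1001 g(15,-3)=1001 g(15,-1)=429 g(15,1)=429 g(15,3)=1001 g(15,5)=1001 g(15,7)=637 g(15,9)=273 g(15,11)=77 g(15,13)=13 g(15,15)=1
t=16: g(16,-16)=1 g(16,-14)=14 g(16,-12)=90 g(16,-10)=350 g(16,-8)=910 g(16,-6)=1638 g(16,-4)=2002 g(16,-2)=1430 g(16,2)=1430 g(16,4)=2002 g(16,6)=1638 g(16,8)=910 g(16,10)=350 g(16,12)=90 g(16,14)=14 g(16,16)=1
t=17: g(17,-17)=1 g(17,-15)=15 g(17,-13)=104 g(17,-11)=440 g(17,-9)=1260 g(17,-7)=2548 g(17,-5)=3640 g(17,-3)=3432 g(17,-1)=1430 g(17,1)=1430 g(17,3)=3432 g(17,5)=3640 g(17,7)=2548 g(17,9)=1260 g(17,11)=440 g(17,13)=104 g(17,15)=15 g(17,17)=1
t=18: g(18,-18)=1 g(18,-16)=16 g(18,-14)=119 g(18,-12)=544 g(18,-10)=1700 g(18,-8)=3808 g(18,-6)=6188 g(18,-4)=7072 g(18,-2)=4862 g(18,2)=4862 g(18,4)=7072 g(18,6)=6188 g(18,8)=3808 g(18,10)=1700 g(18,12)=544 g(18,14)=119 g(18,16)=16 g(18,18)=1
t=19: g(19,-19)=1 g(19,-17)=17 g(19,-15)=135 g(19,-13)=663 g(19,-11)=2244 g(19,-9)=5508 g(19,-7)=9996 g(19,-5)=13260 g(19,-3)=11934 g(19,-1)=4862 g(19,1)=4862 g(19,3)=11934 g(19,5)=13260 g(19,7)=9996 g(19,9)=5508 g(19,11)=2244 g(19,13)=663 g(19,15)=135 g(19,17)=17 g(19,19)=1
t=20: g(20,-20)=1 g(20,-18)=18 g(20,-16)=152 g(20,-14)=798 g(20,-12)=2907 g(20,-10)=7752 g(20,-8)=15504 g(20,-6)=23256 g(20,-4)=25194 g(20,-2)=16796 g(20,2)=16796 g(20,4)=25194 g(20,6)=23256 g(20,8)=15504 g(20,10)=7752 g(20,12)=2907 g(20,14)=798 g(20,16)=152 g(20,18)=18 g(20,20)=1
t=21: g(21,-21)=1 g(21,-19)=19 g(21,-17)=170 g(21,-15)=950 g(21,-13)=3705 g(21,-11)=10659 g(21,-9)=23256 g(21,-7)=38760 g(21,-5)=48450 g(21,-3)=41990 g(21,-1)=16796 g(21,1)=16796 g(21,3)=41990 g(21,5)=48450 g(21,7)=38760 g(21,9)=23256 g(21,11)=10659 g(21,13)=3705 g(21,15)=950 g(21,17)=170 g(21,19)=19 g(21,21)=1
t=22: g(22,-22)=1 g(22,-20)=20 g(22,-18)=189 g(22,-16)=1120 g(22,-14)=4655 g(22,-12)=14364 g(22,-10)=33915 g(22,-8)=62016 g(22,-6)=87210 g(22,-4)=90440 g(22,-2)=58786 g(22,2)=58786 g(22,4)=90440 g(22,6)=87210 g(22,8)=62016 g(22,10)=33915 g(22,12)=14364 g(22,14)=4655 g(22,16)=1120 g(22,18)=189 g(22,20)=20 g(22,22)=1
t=23: g(23,-23)=1 g(23,-21)=21 g(23,-19)=209 g(23,-17)=1309 g(23,-15)=5775 g(23,-13)=19019 g(23,-11)=48279 g(23,-9)=95931 g(23,-7)=149226 g(23,-5)=177650 g(23,-3)=149226 g(23,-1)=58786 g(23,1)=58786 g(23,3)=149226 g(23,5)=177650 g(23,7)=149226 g(23,9)=95931 g(23,11)=48279 g(23,13)=19019 g(23,15)=5775 g(23,17)=1309 g(23,19)=209 g(23,21)=21 g(23,23)=1
t=24: g(24,-24)=1 g(24,-22)=22 g(24,-20)=230 g(24,-18)=1518 g(24,-16)=7084 g(24,-14)=24794 g(24,-12)=67298 g(24,-10)=144210 g(24,-8)=245157 g(24,-6)=326876 g(24,-4)=326876 g(24,-2)=208012 g(24,2)=208012 g(24,4)=326876 g(24,6)=326876 g(24,8)=245157 g(24,10)=144210 g(24,12)=67298 g(24,14)=24794 g(24,16)=7084 g(24,18)=1518 g(24,20)=230 g(24,22)=22 g(24,24)=1
t=25: g(25,-25)=1 g(25,-23)=23 g(25,-21)=252 g(25,-19)=1748 g(25,-17)=8602 g(25,-15)=31878 g(25,-13)=92092 g(25,-11)=211508 g(25,-9)=389367 g(25,-7)=572033 g(25,-5)=653752 g(25,-3)=534888 g(25,-1)=208012 g(25,1)=208012 g(25,3)=534888 g(25,5)=653752 g(25,7)=572033 g(25,9)=389367 g(25,11)=211508 g(25,13)=92092 g(25,15)=31878 g(25,17)=8602 g(25,19)=1748 g(25,21)=252 g(25,23)=23 g(25,25)=1
t=26: g(26,-26)=1 g(26,-24)=24 g(26,-22)=275 g(26,-20)=2000 g(26,-18)=10350 g(26,-16)=40480 g(26,-14)=123970 g(26,-12)=303600 g(26,-10)=600875 g(26,-8)=961400 g(26,-6)=1225785 g(26,-4)=1188640 g(26,-2)=742900 g(26,2)=742900 g(26,4)=1188640 g(26,6)=1225785 g(26,8)=961400 g(26,10)=600875 g(26,12)=303600 g(26,14)=123970 g(26,16)=40480 g(26,18)=10350 g(26,20)=2000 g(26,22)=275 g(26,24)=24 g(26,26)=1
t=27: g(27,-27)=1 g(27,-25)=25 g(27,-23)=299 g(27,-21)=2275 g(27,-19)=12350 g(27,-17)=50830 g(27,-15)=164450 g(27,-13)=427570 g(27,-11)=904475 g(27,-9)=1562275 g(27,-7)=2187185 g(27,-5)=2414425 g(27,-3)=1931540 g(27,-1)=742900 g(27,1)=742900 g(27,3)=1931540 g(27,5)=2414425 g(27,7)=2187185 g(27,9)=1562275 g(27,11)=904475 g(27,13)=427570 g(27,15)=164450 g(27,17)=50830 g(27,19)=12350 g(27,21)=2275 g(27,23)=299 g(27,25)=25 g(27,27)=1
t=28: g(28,-28)=1 g(28,-26)=26 g(28,-24)=324 g(28,-22)=2574 g(28,-20)=14625 g(28,-18)=63180 g(28,-16)=215280 g(28,-14)=592020 g(28,-12)=1332045 g(28,-10)=2466750 g(28,-8)=3749460 g(28,-6)=4601610 g(28,-4)=4345965 g(28,-2)=2674440 g(28,2)=2674440 g(28,4)=4345965 g(28,6)=4601610 g(28,8)=3749460 g(28,10)=2466750 g(28,12)=1332045 g(28,14)=592020 g(28,16)=215280 g(28,18)=63180 g(28,20)=14625 g(28,22)=2574 g(28,24)=324 g(28,26)=26 g(28,28)=1
t=29: g(29,-29)=1 g(29,-27)=27 g(29,-25)=350 g(29,-23)=2898 g(29,-21)=17199 g(29,-19)=77805 g(29,-17)=278460 g(29,-15)=807300 g(29,-13)=1924065 g(29,-11)=3798795 g(29,-9)=6216210 g(29,-7)=8351070 g(29,-5)=8947575 g(29,-3)=7020405 g(29,-1)=2674440 g(29,1)=2674440 g(29,3)=7020405 g(29,5)=8947575 g(29,7)=8351070 g(29,9)=6216210 g(29,11)=3798795 g(29,13)=1924065 g(29,15)=807300 g(29,17)=278460 g(29,19)=77805 g(29,21)=17199 g(29,23)=2898 g(29,25)=350 g(29,27)=27 g(29,29)=1
Paths never hitting 0: Σ_s g(29,s) = 80233200
Paths hitting 0: 2^29 - 80233200 = 456637712
P = 456637712/536870912 = 28539857/33554432

Answer: 28539857/33554432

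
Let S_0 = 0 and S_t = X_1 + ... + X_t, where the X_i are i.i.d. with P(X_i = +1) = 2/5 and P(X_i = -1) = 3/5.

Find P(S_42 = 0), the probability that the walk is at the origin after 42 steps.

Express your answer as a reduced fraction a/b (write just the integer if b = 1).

Answer: 2361547284676996321800880128/45474735088646411895751953125

Derivation:
To be at 0 after 42 steps: need exactly 21 steps of +1 and 21 of -1.
Number of such sequences: C(42,21) = 538257874440
Each has probability (2/5)^21 · (3/5)^21 = 21936950640377856/227373675443232059478759765625
P = 538257874440 · 21936950640377856/227373675443232059478759765625 = 2361547284676996321800880128/45474735088646411895751953125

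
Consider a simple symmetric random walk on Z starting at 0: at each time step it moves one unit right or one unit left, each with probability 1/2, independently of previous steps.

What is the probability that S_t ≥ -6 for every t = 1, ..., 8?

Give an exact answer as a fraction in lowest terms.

Let f(t,s) = #length-t paths at position s with S_1..S_t all ≥ -6.
f(t,s) = f(t-1,s-1) + f(t-1,s+1) for s ≥ -6; f(t,s) = 0 for s < -6.
t=0: f(0,0)=1
t=1: f(1,-1)=1 f(1,1)=1
t=2: f(2,-2)=1 f(2,0)=2 f(2,2)=1
t=3: f(3,-3)=1 f(3,-1)=3 f(3,1)=3 f(3,3)=1
t=4: f(4,-4)=1 f(4,-2)=4 f(4,0)=6 f(4,2)=4 f(4,4)=1
t=5: f(5,-5)=1 f(5,-3)=5 f(5,-1)=10 f(5,1)=10 f(5,3)=5 f(5,5)=1
t=6: f(6,-6)=1 f(6,-4)=6 f(6,-2)=15 f(6,0)=20 f(6,2)=15 f(6,4)=6 f(6,6)=1
t=7: f(7,-5)=7 f(7,-3)=21 f(7,-1)=35 f(7,1)=35 f(7,3)=21 f(7,5)=7 f(7,7)=1
t=8: f(8,-6)=7 f(8,-4)=28 f(8,-2)=56 f(8,0)=70 f(8,2)=56 f(8,4)=28 f(8,6)=8 f(8,8)=1
Σ_s f(8,s) = 254
P = 254/256 = 127/128

Answer: 127/128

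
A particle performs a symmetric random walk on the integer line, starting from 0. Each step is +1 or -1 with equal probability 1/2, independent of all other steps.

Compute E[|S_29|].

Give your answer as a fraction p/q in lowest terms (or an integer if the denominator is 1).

Answer: 145422675/33554432

Derivation:
S_29 takes values m ≡ 1 (mod 2) with |m| ≤ 29; P(S_29=m) = C(29,(29+m)/2)/2^29.
Total paths: 2^29 = 536870912
Distribution: P(S=-29)=1/536870912, P(S=-27)=29/536870912, P(S=-25)=406/536870912, P(S=-23)=3654/536870912, P(S=-21)=23751/536870912, P(S=-19)=118755/536870912, P(S=-17)=475020/536870912, P(S=-15)=1560780/536870912, P(S=-13)=4292145/536870912, P(S=-11)=10015005/536870912, P(S=-9)=20030010/536870912, P(S=-7)=34597290/536870912, P(S=-5)=51895935/536870912, P(S=-3)=67863915/536870912, P(S=-1)=77558760/536870912, P(S=1)=77558760/536870912, P(S=3)=67863915/536870912, P(S=5)=51895935/536870912, P(S=7)=34597290/536870912, P(S=9)=20030010/536870912, P(S=11)=10015005/536870912, P(S=13)=4292145/536870912, P(S=15)=1560780/536870912, P(S=17)=475020/536870912, P(S=19)=118755/536870912, P(S=21)=23751/536870912, P(S=23)=3654/536870912, P(S=25)=406/536870912, P(S=27)=29/536870912, P(S=29)=1/536870912
E[|S_29|] = Σ_m |m|·P(S_29=m) = 2326762800/536870912 = 145422675/33554432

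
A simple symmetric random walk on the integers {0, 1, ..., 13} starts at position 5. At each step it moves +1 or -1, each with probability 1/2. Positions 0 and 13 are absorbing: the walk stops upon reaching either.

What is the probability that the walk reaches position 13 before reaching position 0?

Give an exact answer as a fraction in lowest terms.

Answer: 5/13

Derivation:
Symmetric walk (p = 1/2): the harmonic-function argument gives P(hit 13 before 0 | start at 5) = a/N.
P = 5/13 = 5/13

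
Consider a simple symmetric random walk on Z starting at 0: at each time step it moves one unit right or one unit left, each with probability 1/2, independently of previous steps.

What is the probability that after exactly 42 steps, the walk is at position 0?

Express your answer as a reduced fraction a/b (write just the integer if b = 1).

To return to 0 after 42 steps: need exactly 21 steps of +1 and 21 of -1.
Favorable paths: C(42,21) = 538257874440
Total paths: 2^42 = 4398046511104
P = 538257874440/4398046511104 = 67282234305/549755813888

Answer: 67282234305/549755813888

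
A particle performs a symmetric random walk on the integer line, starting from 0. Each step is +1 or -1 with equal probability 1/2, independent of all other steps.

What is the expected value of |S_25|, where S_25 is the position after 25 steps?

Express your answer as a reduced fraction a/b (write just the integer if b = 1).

Answer: 16900975/4194304

Derivation:
S_25 takes values m ≡ 1 (mod 2) with |m| ≤ 25; P(S_25=m) = C(25,(25+m)/2)/2^25.
Total paths: 2^25 = 33554432
Distribution: P(S=-25)=1/33554432, P(S=-23)=25/33554432, P(S=-21)=300/33554432, P(S=-19)=2300/33554432, P(S=-17)=12650/33554432, P(S=-15)=53130/33554432, P(S=-13)=177100/33554432, P(S=-11)=480700/33554432, P(S=-9)=1081575/33554432, P(S=-7)=2042975/33554432, P(S=-5)=3268760/33554432, P(S=-3)=4457400/33554432, P(S=-1)=5200300/33554432, P(S=1)=5200300/33554432, P(S=3)=4457400/33554432, P(S=5)=3268760/33554432, P(S=7)=2042975/33554432, P(S=9)=1081575/33554432, P(S=11)=480700/33554432, P(S=13)=177100/33554432, P(S=15)=53130/33554432, P(S=17)=12650/33554432, P(S=19)=2300/33554432, P(S=21)=300/33554432, P(S=23)=25/33554432, P(S=25)=1/33554432
E[|S_25|] = Σ_m |m|·P(S_25=m) = 135207800/33554432 = 16900975/4194304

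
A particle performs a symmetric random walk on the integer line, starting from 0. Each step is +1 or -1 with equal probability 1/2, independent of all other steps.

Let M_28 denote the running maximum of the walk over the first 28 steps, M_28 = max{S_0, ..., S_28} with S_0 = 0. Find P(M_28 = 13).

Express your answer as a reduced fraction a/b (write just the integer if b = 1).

Answer: 148005/33554432

Derivation:
Let M_28 = max(S_0,...,S_28). Use the reflection principle: for j ≥ 1, #{paths with M_28 ≥ j} = #{S_28 ≥ j} + #{S_28 ≥ j+1}.
By reflection, #{M_28 ≥ 13} = #{S_28 ≥ 13} + #{S_28 ≥ 14} = 1683218 + 1683218 = 3366436.
#{M_28 ≥ 14} = #{S_28 ≥ 14} + #{S_28 ≥ 15} = 1683218 + 499178 = 2182396.
#{M_28 = 13} = 3366436 - 2182396 = 1184040.
P(M_28 = 13) = 1184040/268435456 = 148005/33554432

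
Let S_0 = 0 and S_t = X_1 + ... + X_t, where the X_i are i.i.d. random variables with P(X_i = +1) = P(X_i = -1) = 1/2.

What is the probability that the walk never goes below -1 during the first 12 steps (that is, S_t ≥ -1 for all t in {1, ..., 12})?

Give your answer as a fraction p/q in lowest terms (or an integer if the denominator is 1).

Answer: 429/1024

Derivation:
Let f(t,s) = #length-t paths at position s with S_1..S_t all ≥ -1.
f(t,s) = f(t-1,s-1) + f(t-1,s+1) for s ≥ -1; f(t,s) = 0 for s < -1.
t=0: f(0,0)=1
t=1: f(1,-1)=1 f(1,1)=1
t=2: f(2,0)=2 f(2,2)=1
t=3: f(3,-1)=2 f(3,1)=3 f(3,3)=1
t=4: f(4,0)=5 f(4,2)=4 f(4,4)=1
t=5: f(5,-1)=5 f(5,1)=9 f(5,3)=5 f(5,5)=1
t=6: f(6,0)=14 f(6,2)=14 f(6,4)=6 f(6,6)=1
t=7: f(7,-1)=14 f(7,1)=28 f(7,3)=20 f(7,5)=7 f(7,7)=1
t=8: f(8,0)=42 f(8,2)=48 f(8,4)=27 f(8,6)=8 f(8,8)=1
t=9: f(9,-1)=42 f(9,1)=90 f(9,3)=75 f(9,5)=35 f(9,7)=9 f(9,9)=1
t=10: f(10,0)=132 f(10,2)=165 f(10,4)=110 f(10,6)=44 f(10,8)=10 f(10,10)=1
t=11: f(11,-1)=132 f(11,1)=297 f(11,3)=275 f(11,5)=154 f(11,7)=54 f(11,9)=11 f(11,11)=1
t=12: f(12,0)=429 f(12,2)=572 f(12,4)=429 f(12,6)=208 f(12,8)=65 f(12,10)=12 f(12,12)=1
Σ_s f(12,s) = 1716
P = 1716/4096 = 429/1024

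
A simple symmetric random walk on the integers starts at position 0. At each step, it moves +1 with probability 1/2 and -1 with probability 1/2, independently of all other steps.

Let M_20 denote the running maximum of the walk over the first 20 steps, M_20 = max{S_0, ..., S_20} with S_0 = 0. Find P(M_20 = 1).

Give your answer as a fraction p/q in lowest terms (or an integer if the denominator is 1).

Let M_20 = max(S_0,...,S_20). Use the reflection principle: for j ≥ 1, #{paths with M_20 ≥ j} = #{S_20 ≥ j} + #{S_20 ≥ j+1}.
By reflection, #{M_20 ≥ 1} = #{S_20 ≥ 1} + #{S_20 ≥ 2} = 431910 + 431910 = 863820.
#{M_20 ≥ 2} = #{S_20 ≥ 2} + #{S_20 ≥ 3} = 431910 + 263950 = 695860.
#{M_20 = 1} = 863820 - 695860 = 167960.
P(M_20 = 1) = 167960/1048576 = 20995/131072

Answer: 20995/131072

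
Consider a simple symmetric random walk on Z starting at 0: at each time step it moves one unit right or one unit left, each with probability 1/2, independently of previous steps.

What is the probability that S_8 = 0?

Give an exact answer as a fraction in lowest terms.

Answer: 35/128

Derivation:
To return to 0 after 8 steps: need exactly 4 steps of +1 and 4 of -1.
Favorable paths: C(8,4) = 70
Total paths: 2^8 = 256
P = 70/256 = 35/128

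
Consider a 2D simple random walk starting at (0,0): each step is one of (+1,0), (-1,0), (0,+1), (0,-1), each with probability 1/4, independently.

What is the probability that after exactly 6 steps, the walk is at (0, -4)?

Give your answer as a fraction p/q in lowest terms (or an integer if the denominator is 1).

Answer: 9/1024

Derivation:
Let h be the number of horizontal steps (so 6-h are vertical). To end at (0,-4) need (h+0)/2 right-steps and ((6-h)-4)/2 up-steps.
Sum over h with 0 ≤ h ≤ 2, h ≡ 0 (mod 2), 6-h ≡ 0 (mod 2):
h=0: C(6,0)·C(0,0)·C(6,1) = 1·1·6 = 6
h=2: C(6,2)·C(2,1)·C(4,0) = 15·2·1 = 30
Total favorable: 36
Total paths: 4^6 = 4096
P = 36/4096 = 9/1024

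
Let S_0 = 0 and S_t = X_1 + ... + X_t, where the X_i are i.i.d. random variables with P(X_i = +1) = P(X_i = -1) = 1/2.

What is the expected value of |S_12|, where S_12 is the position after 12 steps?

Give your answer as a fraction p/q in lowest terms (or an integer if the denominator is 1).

S_12 takes values m ≡ 0 (mod 2) with |m| ≤ 12; P(S_12=m) = C(12,(12+m)/2)/2^12.
Total paths: 2^12 = 4096
Distribution: P(S=-12)=1/4096, P(S=-10)=12/4096, P(S=-8)=66/4096, P(S=-6)=220/4096, P(S=-4)=495/4096, P(S=-2)=792/4096, P(S=0)=924/4096, P(S=2)=792/4096, P(S=4)=495/4096, P(S=6)=220/4096, P(S=8)=66/4096, P(S=10)=12/4096, P(S=12)=1/4096
E[|S_12|] = Σ_m |m|·P(S_12=m) = 11088/4096 = 693/256

Answer: 693/256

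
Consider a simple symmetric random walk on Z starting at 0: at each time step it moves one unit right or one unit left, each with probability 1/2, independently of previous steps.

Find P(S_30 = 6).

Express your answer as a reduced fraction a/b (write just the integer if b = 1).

Answer: 86493225/1073741824

Derivation:
To reach position 6 after 30 steps: need 18 steps of +1 and 12 of -1.
Favorable paths: C(30,18) = 86493225
Total paths: 2^30 = 1073741824
P = 86493225/1073741824 = 86493225/1073741824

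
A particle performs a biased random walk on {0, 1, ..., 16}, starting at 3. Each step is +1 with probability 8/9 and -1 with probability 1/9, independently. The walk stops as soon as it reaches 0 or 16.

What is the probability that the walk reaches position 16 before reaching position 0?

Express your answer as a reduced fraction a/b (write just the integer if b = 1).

Biased walk: p = 8/9, q = 1/9, r = q/p = 1/8
Gambler's ruin: P(hit 16 before 0 | start at 3) = (1 - r^a)/(1 - r^N)
r^3 = 1/512; r^16 = 1/281474976710656
P = (1 - 1/512) / (1 - 1/281474976710656) = 511/512 / 281474976710655/281474976710656 = 40132174413824/40210710958665

Answer: 40132174413824/40210710958665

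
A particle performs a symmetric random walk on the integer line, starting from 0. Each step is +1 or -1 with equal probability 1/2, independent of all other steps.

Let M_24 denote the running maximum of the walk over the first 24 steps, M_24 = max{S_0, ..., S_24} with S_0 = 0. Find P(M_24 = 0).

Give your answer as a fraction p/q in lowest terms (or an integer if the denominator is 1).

Let M_24 = max(S_0,...,S_24). Use the reflection principle: for j ≥ 1, #{paths with M_24 ≥ j} = #{S_24 ≥ j} + #{S_24 ≥ j+1}.
P(M_24 ≥ 0) = 1 since S_0 = 0, so #{M_24 ≥ 0} = 16777216.
#{M_24 ≥ 1} = #{S_24 ≥ 1} + #{S_24 ≥ 2} = 7036530 + 7036530 = 14073060.
#{M_24 = 0} = 16777216 - 14073060 = 2704156.
P(M_24 = 0) = 2704156/16777216 = 676039/4194304

Answer: 676039/4194304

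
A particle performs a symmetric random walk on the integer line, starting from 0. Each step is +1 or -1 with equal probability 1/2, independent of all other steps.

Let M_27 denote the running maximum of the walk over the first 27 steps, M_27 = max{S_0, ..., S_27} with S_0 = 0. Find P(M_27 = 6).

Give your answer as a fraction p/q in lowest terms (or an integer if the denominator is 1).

Let M_27 = max(S_0,...,S_27). Use the reflection principle: for j ≥ 1, #{paths with M_27 ≥ j} = #{S_27 ≥ j} + #{S_27 ≥ j+1}.
By reflection, #{M_27 ≥ 6} = #{S_27 ≥ 6} + #{S_27 ≥ 7} = 16628809 + 16628809 = 33257618.
#{M_27 ≥ 7} = #{S_27 ≥ 7} + #{S_27 ≥ 8} = 16628809 + 8192524 = 24821333.
#{M_27 = 6} = 33257618 - 24821333 = 8436285.
P(M_27 = 6) = 8436285/134217728 = 8436285/134217728

Answer: 8436285/134217728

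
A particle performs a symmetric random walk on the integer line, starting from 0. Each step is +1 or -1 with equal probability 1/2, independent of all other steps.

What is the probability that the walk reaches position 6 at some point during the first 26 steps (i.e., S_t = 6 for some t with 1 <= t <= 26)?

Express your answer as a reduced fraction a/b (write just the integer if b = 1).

Answer: 16628809/67108864

Derivation:
Count via complement. Let g(t,s) = #length-t paths at position s with S_1..S_t all ≠ 6.
g(t,s) = g(t-1,s-1) + g(t-1,s+1) for s ≠ 6; g(t,6) = 0.
t=0: g(0,0)=1
t=1: g(1,-1)=1 g(1,1)=1
t=2: g(2,-2)=1 g(2,0)=2 g(2,2)=1
t=3: g(3,-3)=1 g(3,-1)=3 g(3,1)=3 g(3,3)=1
t=4: g(4,-4)=1 g(4,-2)=4 g(4,0)=6 g(4,2)=4 g(4,4)=1
t=5: g(5,-5)=1 g(5,-3)=5 g(5,-1)=10 g(5,1)=10 g(5,3)=5 g(5,5)=1
t=6: g(6,-6)=1 g(6,-4)=6 g(6,-2)=15 g(6,0)=20 g(6,2)=15 g(6,4)=6
t=7: g(7,-7)=1 g(7,-5)=7 g(7,-3)=21 g(7,-1)=35 g(7,1)=35 g(7,3)=21 g(7,5)=6
t=8: g(8,-8)=1 g(8,-6)=8 g(8,-4)=28 g(8,-2)=56 g(8,0)=70 g(8,2)=56 g(8,4)=27
t=9: g(9,-9)=1 g(9,-7)=9 g(9,-5)=36 g(9,-3)=84 g(9,-1)=126 g(9,1)=126 g(9,3)=83 g(9,5)=27
t=10: g(10,-10)=1 g(10,-8)=10 g(10,-6)=45 g(10,-4)=120 g(10,-2)=210 g(10,0)=252 g(10,2)=209 g(10,4)=110
t=11: g(11,-11)=1 g(11,-9)=11 g(11,-7)=55 g(11,-5)=165 g(11,-3)=330 g(11,-1)=462 g(11,1)=461 g(11,3)=319 g(11,5)=110
t=12: g(12,-12)=1 g(12,-10)=12 g(12,-8)=66 g(12,-6)=220 g(12,-4)=495 g(12,-2)=792 g(12,0)=923 g(12,2)=780 g(12,4)=429
t=13: g(13,-13)=1 g(13,-11)=13 g(13,-9)=78 g(13,-7)=286 g(13,-5)=715 g(13,-3)=1287 g(13,-1)=1715 g(13,1)=1703 g(13,3)=1209 g(13,5)=429
t=14: g(14,-14)=1 g(14,-12)=14 g(14,-10)=91 g(14,-8)=364 g(14,-6)=1001 g(14,-4)=2002 g(14,-2)=3002 g(14,0)=3418 g(14,2)=2912 g(14,4)=1638
t=15: g(15,-15)=1 g(15,-13)=15 g(15,-11)=105 g(15,-9)=455 g(15,-7)=1365 g(15,-5)=3003 g(15,-3)=5004 g(15,-1)=6420 g(15,1)=6330 g(15,3)=4550 g(15,5)=1638
t=16: g(16,-16)=1 g(16,-14)=16 g(16,-12)=120 g(16,-10)=560 g(16,-8)=1820 g(16,-6)=4368 g(16,-4)=8007 g(16,-2)=11424 g(16,0)=12750 g(16,2)=10880 g(16,4)=6188
t=17: g(17,-17)=1 g(17,-15)=17 g(17,-13)=136 g(17,-11)=680 g(17,-9)=2380 g(17,-7)=6188 g(17,-5)=12375 g(17,-3)=19431 g(17,-1)=24174 g(17,1)=23630 g(17,3)=17068 g(17,5)=6188
t=18: g(18,-18)=1 g(18,-16)=18 g(18,-14)=153 g(18,-12)=816 g(18,-10)=3060 g(18,-8)=8568 g(18,-6)=18563 g(18,-4)=31806 g(18,-2)=43605 g(18,0)=47804 g(18,2)=40698 g(18,4)=23256
t=19: g(19,-19)=1 g(19,-17)=19 g(19,-15)=171 g(19,-13)=969 g(19,-11)=3876 g(19,-9)=11628 g(19,-7)=27131 g(19,-5)=50369 g(19,-3)=75411 g(19,-1)=91409 g(19,1)=88502 g(19,3)=63954 g(19,5)=23256
t=20: g(20,-20)=1 g(20,-18)=20 g(20,-16)=190 g(20,-14)=1140 g(20,-12)=4845 g(20,-10)=15504 g(20,-8)=38759 g(20,-6)=77500 g(20,-4)=125780 g(20,-2)=166820 g(20,0)=179911 g(20,2)=152456 g(20,4)=87210
t=21: g(21,-21)=1 g(21,-19)=21 g(21,-17)=210 g(21,-15)=1330 g(21,-13)=5985 g(21,-11)=20349 g(21,-9)=54263 g(21,-7)=116259 g(21,-5)=203280 g(21,-3)=292600 g(21,-1)=346731 g(21,1)=332367 g(21,3)=239666 g(21,5)=87210
t=22: g(22,-22)=1 g(22,-20)=22 g(22,-18)=231 g(22,-16)=1540 g(22,-14)=7315 g(22,-12)=26334 g(22,-10)=74612 g(22,-8)=170522 g(22,-6)=319539 g(22,-4)=495880 g(22,-2)=639331 g(22,0)=679098 g(22,2)=572033 g(22,4)=326876
t=23: g(23,-23)=1 g(23,-21)=23 g(23,-19)=253 g(23,-17)=1771 g(23,-15)=8855 g(23,-13)=33649 g(23,-11)=100946 g(23,-9)=245134 g(23,-7)=490061 g(23,-5)=815419 g(23,-3)=1135211 g(23,-1)=1318429 g(23,1)=1251131 g(23,3)=898909 g(23,5)=326876
t=24: g(24,-24)=1 g(24,-22)=24 g(24,-20)=276 g(24,-18)=2024 g(24,-16)=10626 g(24,-14)=42504 g(24,-12)=134595 g(24,-10)=346080 g(24,-8)=735195 g(24,-6)=1305480 g(24,-4)=1950630 g(24,-2)=2453640 g(24,0)=2569560 g(24,2)=2150040 g(24,4)=1225785
t=25: g(25,-25)=1 g(25,-23)=25 g(25,-21)=300 g(25,-19)=2300 g(25,-17)=12650 g(25,-15)=53130 g(25,-13)=177099 g(25,-11)=480675 g(25,-9)=1081275 g(25,-7)=2040675 g(25,-5)=3256110 g(25,-3)=4404270 g(25,-1)=5023200 g(25,1)=4719600 g(25,3)=3375825 g(25,5)=1225785
t=26: g(26,-26)=1 g(26,-24)=26 g(26,-22)=325 g(26,-20)=2600 g(26,-18)=14950 g(26,-16)=65780 g(26,-14)=230229 g(26,-12)=657774 g(26,-10)=1561950 g(26,-8)=3121950 g(26,-6)=5296785 g(26,-4)=7660380 g(26,-2)=9427470 g(26,0)=9742800 g(26,2)=8095425 g(26,4)=4601610
Paths never hitting 6: Σ_s g(26,s) = 50480055
Paths hitting 6: 2^26 - 50480055 = 16628809
P = 16628809/67108864 = 16628809/67108864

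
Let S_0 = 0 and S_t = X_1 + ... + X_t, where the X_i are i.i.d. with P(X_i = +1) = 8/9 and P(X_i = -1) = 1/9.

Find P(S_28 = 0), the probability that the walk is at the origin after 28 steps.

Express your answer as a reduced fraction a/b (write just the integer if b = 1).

To be at 0 after 28 steps: need exactly 14 steps of +1 and 14 of -1.
Number of such sequences: C(28,14) = 40116600
Each has probability (8/9)^14 · (1/9)^14 = 4398046511104/523347633027360537213511521
P = 40116600 · 4398046511104/523347633027360537213511521 = 6534617506198323200/19383245667680019896796723

Answer: 6534617506198323200/19383245667680019896796723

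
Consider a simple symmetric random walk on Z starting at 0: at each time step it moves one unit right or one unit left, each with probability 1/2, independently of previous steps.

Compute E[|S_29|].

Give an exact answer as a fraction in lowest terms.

Answer: 145422675/33554432

Derivation:
S_29 takes values m ≡ 1 (mod 2) with |m| ≤ 29; P(S_29=m) = C(29,(29+m)/2)/2^29.
Total paths: 2^29 = 536870912
Distribution: P(S=-29)=1/536870912, P(S=-27)=29/536870912, P(S=-25)=406/536870912, P(S=-23)=3654/536870912, P(S=-21)=23751/536870912, P(S=-19)=118755/536870912, P(S=-17)=475020/536870912, P(S=-15)=1560780/536870912, P(S=-13)=4292145/536870912, P(S=-11)=10015005/536870912, P(S=-9)=20030010/536870912, P(S=-7)=34597290/536870912, P(S=-5)=51895935/536870912, P(S=-3)=67863915/536870912, P(S=-1)=77558760/536870912, P(S=1)=77558760/536870912, P(S=3)=67863915/536870912, P(S=5)=51895935/536870912, P(S=7)=34597290/536870912, P(S=9)=20030010/536870912, P(S=11)=10015005/536870912, P(S=13)=4292145/536870912, P(S=15)=1560780/536870912, P(S=17)=475020/536870912, P(S=19)=118755/536870912, P(S=21)=23751/536870912, P(S=23)=3654/536870912, P(S=25)=406/536870912, P(S=27)=29/536870912, P(S=29)=1/536870912
E[|S_29|] = Σ_m |m|·P(S_29=m) = 2326762800/536870912 = 145422675/33554432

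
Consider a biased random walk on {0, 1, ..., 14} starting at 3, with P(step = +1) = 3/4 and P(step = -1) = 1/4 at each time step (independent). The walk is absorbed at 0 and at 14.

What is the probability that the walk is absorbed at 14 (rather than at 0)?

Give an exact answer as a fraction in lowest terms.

Biased walk: p = 3/4, q = 1/4, r = q/p = 1/3
Gambler's ruin: P(hit 14 before 0 | start at 3) = (1 - r^a)/(1 - r^N)
r^3 = 1/27; r^14 = 1/4782969
P = (1 - 1/27) / (1 - 1/4782969) = 26/27 / 4782968/4782969 = 2302911/2391484

Answer: 2302911/2391484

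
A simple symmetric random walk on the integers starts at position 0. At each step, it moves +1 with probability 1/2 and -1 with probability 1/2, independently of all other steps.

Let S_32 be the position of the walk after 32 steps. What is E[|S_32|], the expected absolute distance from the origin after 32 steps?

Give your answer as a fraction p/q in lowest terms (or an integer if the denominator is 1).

Answer: 300540195/67108864

Derivation:
S_32 takes values m ≡ 0 (mod 2) with |m| ≤ 32; P(S_32=m) = C(32,(32+m)/2)/2^32.
Total paths: 2^32 = 4294967296
Distribution: P(S=-32)=1/4294967296, P(S=-30)=32/4294967296, P(S=-28)=496/4294967296, P(S=-26)=4960/4294967296, P(S=-24)=35960/4294967296, P(S=-22)=201376/4294967296, P(S=-20)=906192/4294967296, P(S=-18)=3365856/4294967296, P(S=-16)=10518300/4294967296, P(S=-14)=28048800/4294967296, P(S=-12)=64512240/4294967296, P(S=-10)=129024480/4294967296, P(S=-8)=225792840/4294967296, P(S=-6)=347373600/4294967296, P(S=-4)=471435600/4294967296, P(S=-2)=565722720/4294967296, P(S=0)=601080390/4294967296, P(S=2)=565722720/4294967296, P(S=4)=471435600/4294967296, P(S=6)=347373600/4294967296, P(S=8)=225792840/4294967296, P(S=10)=129024480/4294967296, P(S=12)=64512240/4294967296, P(S=14)=28048800/4294967296, P(S=16)=10518300/4294967296, P(S=18)=3365856/4294967296, P(S=20)=906192/4294967296, P(S=22)=201376/4294967296, P(S=24)=35960/4294967296, P(S=26)=4960/4294967296, P(S=28)=496/4294967296, P(S=30)=32/4294967296, P(S=32)=1/4294967296
E[|S_32|] = Σ_m |m|·P(S_32=m) = 19234572480/4294967296 = 300540195/67108864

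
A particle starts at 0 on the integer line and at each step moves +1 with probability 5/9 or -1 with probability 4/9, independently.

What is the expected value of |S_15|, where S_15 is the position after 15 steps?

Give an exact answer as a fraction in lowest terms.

Answer: 8668568671535/2541865828329

Derivation:
S_15 takes values m ≡ 1 (mod 2) with |m| ≤ 15; P(S_15=m) = C(15,(15+m)/2) · (5/9)^((15+m)/2) · (4/9)^((15-m)/2).
Distribution: P(S=-15)=1073741824/205891132094649, P(S=-13)=6710886400/68630377364883, P(S=-11)=58720256000/68630377364883, P(S=-9)=954204160000/205891132094649, P(S=-7)=1192755200000/68630377364883, P(S=-5)=3280076800000/68630377364883, P(S=-3)=20500480000000/205891132094649, P(S=-1)=3660800000000/22876792454961, P(S=1)=4576000000000/22876792454961, P(S=3)=40040000000000/205891132094649, P(S=5)=10010000000000/68630377364883, P(S=7)=5687500000000/68630377364883, P(S=9)=7109375000000/205891132094649, P(S=11)=683593750000/68630377364883, P(S=13)=122070312500/68630377364883, P(S=15)=30517578125/205891132094649
E[|S_15|] = Σ_m |m|·P(S_15=m) = 8668568671535/2541865828329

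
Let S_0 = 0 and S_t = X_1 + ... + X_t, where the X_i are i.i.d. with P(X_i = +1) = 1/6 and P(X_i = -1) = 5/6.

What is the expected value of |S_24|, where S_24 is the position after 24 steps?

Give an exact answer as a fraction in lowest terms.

Answer: 789737270842881559/49358138940850176

Derivation:
S_24 takes values m ≡ 0 (mod 2) with |m| ≤ 24; P(S_24=m) = C(24,(24+m)/2) · (1/6)^((24+m)/2) · (5/6)^((24-m)/2).
Distribution: P(S=-24)=59604644775390625/4738381338321616896, P(S=-22)=11920928955078125/197432555763400704, P(S=-20)=54836273193359375/394865111526801408, P(S=-18)=120639801025390625/592297667290202112, P(S=-16)=168895721435546875/789730223053602816, P(S=-14)=33779144287109375/197432555763400704, P(S=-12)=128360748291015625/1184595334580404224, P(S=-10)=3667449951171875/65810851921133568, P(S=-8)=12469329833984375/526486815369068544, P(S=-6)=2493865966796875/296148833645101056, P(S=-4)=498773193359375/197432555763400704, P(S=-2)=63480224609375/98716277881700352, P(S=0)=165048583984375/1184595334580404224, P(S=2)=2539208984375/98716277881700352, P(S=4)=798037109375/197432555763400704, P(S=6)=159607421875/296148833645101056, P(S=8)=31921484375/526486815369068544, P(S=10)=375546875/65810851921133568, P(S=12)=525765625/1184595334580404224, P(S=14)=5534375/197432555763400704, P(S=16)=1106875/789730223053602816, P(S=18)=31625/592297667290202112, P(S=20)=575/394865111526801408, P(S=22)=5/197432555763400704, P(S=24)=1/4738381338321616896
E[|S_24|] = Σ_m |m|·P(S_24=m) = 789737270842881559/49358138940850176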